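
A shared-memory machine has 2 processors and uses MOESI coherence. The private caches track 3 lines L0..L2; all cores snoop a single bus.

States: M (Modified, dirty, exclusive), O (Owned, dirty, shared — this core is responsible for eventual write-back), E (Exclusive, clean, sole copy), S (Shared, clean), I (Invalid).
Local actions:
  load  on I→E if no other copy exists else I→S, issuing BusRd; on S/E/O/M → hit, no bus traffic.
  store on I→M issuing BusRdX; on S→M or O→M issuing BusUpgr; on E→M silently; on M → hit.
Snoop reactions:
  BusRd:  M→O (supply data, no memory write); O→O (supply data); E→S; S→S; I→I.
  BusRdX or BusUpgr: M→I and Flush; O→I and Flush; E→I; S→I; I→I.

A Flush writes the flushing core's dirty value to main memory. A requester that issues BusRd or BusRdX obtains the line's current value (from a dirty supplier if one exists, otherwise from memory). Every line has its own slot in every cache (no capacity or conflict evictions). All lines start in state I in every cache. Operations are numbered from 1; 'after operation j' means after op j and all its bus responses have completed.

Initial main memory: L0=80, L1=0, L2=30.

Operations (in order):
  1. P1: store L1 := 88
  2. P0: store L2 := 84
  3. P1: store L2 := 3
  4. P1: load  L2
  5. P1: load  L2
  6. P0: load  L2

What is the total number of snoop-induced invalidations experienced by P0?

  op1 P1: store L1 := 88 → I/M on L1; bus BusRdX; mem=0
  op2 P0: store L2 := 84 → M/I on L2; bus BusRdX; mem=30
  op3 P1: store L2 := 3 → I/M on L2; bus BusRdX Flush; mem=84
  op4 P1: load  L2 → I/M on L2; bus (none); mem=84
  op5 P1: load  L2 → I/M on L2; bus (none); mem=84
  op6 P0: load  L2 → S/O on L2; bus BusRd; mem=84

invalidations = 1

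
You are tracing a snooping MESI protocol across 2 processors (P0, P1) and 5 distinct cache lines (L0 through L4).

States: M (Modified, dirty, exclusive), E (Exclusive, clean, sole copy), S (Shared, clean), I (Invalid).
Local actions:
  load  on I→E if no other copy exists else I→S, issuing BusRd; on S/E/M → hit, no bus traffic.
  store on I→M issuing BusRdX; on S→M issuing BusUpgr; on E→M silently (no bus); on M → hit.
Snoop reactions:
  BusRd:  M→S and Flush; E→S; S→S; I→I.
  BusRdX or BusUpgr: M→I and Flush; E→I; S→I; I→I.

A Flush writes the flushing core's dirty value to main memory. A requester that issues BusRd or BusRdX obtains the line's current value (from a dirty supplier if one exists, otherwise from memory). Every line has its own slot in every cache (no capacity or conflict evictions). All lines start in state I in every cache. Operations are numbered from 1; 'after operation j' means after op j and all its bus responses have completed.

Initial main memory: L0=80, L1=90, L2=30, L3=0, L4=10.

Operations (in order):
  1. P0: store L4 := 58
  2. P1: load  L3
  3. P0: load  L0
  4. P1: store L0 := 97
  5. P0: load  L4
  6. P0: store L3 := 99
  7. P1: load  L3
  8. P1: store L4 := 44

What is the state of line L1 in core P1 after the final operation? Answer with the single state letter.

step 1: P0: store L4 := 58  ⟶  MI  (L4)  txn=BusRdX  M[L4]=10
step 2: P1: load  L3  ⟶  IE  (L3)  txn=BusRd  M[L3]=0
step 3: P0: load  L0  ⟶  EI  (L0)  txn=BusRd  M[L0]=80
step 4: P1: store L0 := 97  ⟶  IM  (L0)  txn=BusRdX  M[L0]=80
step 5: P0: load  L4  ⟶  MI  (L4)  txn=∅  M[L4]=10
step 6: P0: store L3 := 99  ⟶  MI  (L3)  txn=BusRdX  M[L3]=0
step 7: P1: load  L3  ⟶  SS  (L3)  txn=BusRd+Flush  M[L3]=99
step 8: P1: store L4 := 44  ⟶  IM  (L4)  txn=BusRdX+Flush  M[L4]=58

state = I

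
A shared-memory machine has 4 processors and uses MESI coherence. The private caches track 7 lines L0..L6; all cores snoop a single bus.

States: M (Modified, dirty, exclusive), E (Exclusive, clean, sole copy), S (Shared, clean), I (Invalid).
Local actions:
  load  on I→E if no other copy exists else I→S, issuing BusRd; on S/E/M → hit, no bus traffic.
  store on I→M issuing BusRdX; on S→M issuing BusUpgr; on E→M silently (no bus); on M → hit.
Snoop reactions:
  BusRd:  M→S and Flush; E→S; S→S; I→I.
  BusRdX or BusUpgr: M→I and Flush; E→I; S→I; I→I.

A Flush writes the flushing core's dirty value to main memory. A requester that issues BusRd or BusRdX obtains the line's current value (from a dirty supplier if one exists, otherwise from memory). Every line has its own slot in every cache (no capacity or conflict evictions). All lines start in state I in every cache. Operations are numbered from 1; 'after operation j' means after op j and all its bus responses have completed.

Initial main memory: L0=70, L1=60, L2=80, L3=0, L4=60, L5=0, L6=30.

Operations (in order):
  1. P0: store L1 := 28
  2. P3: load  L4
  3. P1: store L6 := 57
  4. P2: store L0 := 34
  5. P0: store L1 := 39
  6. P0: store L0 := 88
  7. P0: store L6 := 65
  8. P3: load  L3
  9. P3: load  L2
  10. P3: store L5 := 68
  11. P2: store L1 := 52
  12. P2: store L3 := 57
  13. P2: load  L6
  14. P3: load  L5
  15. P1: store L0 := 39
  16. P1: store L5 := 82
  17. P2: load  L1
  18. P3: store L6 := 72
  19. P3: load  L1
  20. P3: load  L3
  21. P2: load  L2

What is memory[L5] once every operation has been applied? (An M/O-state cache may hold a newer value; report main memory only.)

memory[L5] = 68

[1] P0: store L1 := 28 | P0:M(28), P1:I, P2:I, P3:I | bus: BusRdX
[2] P3: load  L4 | P0:I, P1:I, P2:I, P3:E(60) | bus: BusRd
[3] P1: store L6 := 57 | P0:I, P1:M(57), P2:I, P3:I | bus: BusRdX
[4] P2: store L0 := 34 | P0:I, P1:I, P2:M(34), P3:I | bus: BusRdX
[5] P0: store L1 := 39 | P0:M(39), P1:I, P2:I, P3:I | bus: none
[6] P0: store L0 := 88 | P0:M(88), P1:I, P2:I, P3:I | bus: BusRdX,Flush
[7] P0: store L6 := 65 | P0:M(65), P1:I, P2:I, P3:I | bus: BusRdX,Flush
[8] P3: load  L3 | P0:I, P1:I, P2:I, P3:E(0) | bus: BusRd
[9] P3: load  L2 | P0:I, P1:I, P2:I, P3:E(80) | bus: BusRd
[10] P3: store L5 := 68 | P0:I, P1:I, P2:I, P3:M(68) | bus: BusRdX
[11] P2: store L1 := 52 | P0:I, P1:I, P2:M(52), P3:I | bus: BusRdX,Flush
[12] P2: store L3 := 57 | P0:I, P1:I, P2:M(57), P3:I | bus: BusRdX
[13] P2: load  L6 | P0:S(65), P1:I, P2:S(65), P3:I | bus: BusRd,Flush
[14] P3: load  L5 | P0:I, P1:I, P2:I, P3:M(68) | bus: none
[15] P1: store L0 := 39 | P0:I, P1:M(39), P2:I, P3:I | bus: BusRdX,Flush
[16] P1: store L5 := 82 | P0:I, P1:M(82), P2:I, P3:I | bus: BusRdX,Flush
[17] P2: load  L1 | P0:I, P1:I, P2:M(52), P3:I | bus: none
[18] P3: store L6 := 72 | P0:I, P1:I, P2:I, P3:M(72) | bus: BusRdX
[19] P3: load  L1 | P0:I, P1:I, P2:S(52), P3:S(52) | bus: BusRd,Flush
[20] P3: load  L3 | P0:I, P1:I, P2:S(57), P3:S(57) | bus: BusRd,Flush
[21] P2: load  L2 | P0:I, P1:I, P2:S(80), P3:S(80) | bus: BusRd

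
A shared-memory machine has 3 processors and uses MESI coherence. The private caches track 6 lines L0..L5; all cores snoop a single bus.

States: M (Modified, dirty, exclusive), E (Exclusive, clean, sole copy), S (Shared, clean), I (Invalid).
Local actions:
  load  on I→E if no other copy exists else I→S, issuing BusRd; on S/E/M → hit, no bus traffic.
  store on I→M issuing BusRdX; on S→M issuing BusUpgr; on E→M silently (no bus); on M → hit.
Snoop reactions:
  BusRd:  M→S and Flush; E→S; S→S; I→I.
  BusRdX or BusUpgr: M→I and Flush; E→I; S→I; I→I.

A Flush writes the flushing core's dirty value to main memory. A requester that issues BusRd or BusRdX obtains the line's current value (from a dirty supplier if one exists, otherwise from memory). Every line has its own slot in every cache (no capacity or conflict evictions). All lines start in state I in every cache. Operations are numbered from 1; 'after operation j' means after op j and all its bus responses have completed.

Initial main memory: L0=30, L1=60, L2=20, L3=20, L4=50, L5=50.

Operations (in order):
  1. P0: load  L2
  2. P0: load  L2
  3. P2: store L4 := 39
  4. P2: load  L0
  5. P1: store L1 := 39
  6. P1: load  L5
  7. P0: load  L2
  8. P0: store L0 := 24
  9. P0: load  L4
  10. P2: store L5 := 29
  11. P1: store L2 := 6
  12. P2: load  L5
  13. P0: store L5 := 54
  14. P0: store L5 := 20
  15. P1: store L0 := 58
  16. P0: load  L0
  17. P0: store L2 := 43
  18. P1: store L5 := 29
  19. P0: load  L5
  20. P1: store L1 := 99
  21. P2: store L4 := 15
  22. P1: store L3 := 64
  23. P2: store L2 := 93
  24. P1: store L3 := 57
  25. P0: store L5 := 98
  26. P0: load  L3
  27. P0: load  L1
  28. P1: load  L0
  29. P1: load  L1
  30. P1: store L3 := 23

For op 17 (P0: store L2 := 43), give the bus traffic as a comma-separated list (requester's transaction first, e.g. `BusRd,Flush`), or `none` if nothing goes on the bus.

step 1: P0: load  L2  ⟶  EII  (L2)  txn=BusRd  M[L2]=20
step 2: P0: load  L2  ⟶  EII  (L2)  txn=∅  M[L2]=20
step 3: P2: store L4 := 39  ⟶  IIM  (L4)  txn=BusRdX  M[L4]=50
step 4: P2: load  L0  ⟶  IIE  (L0)  txn=BusRd  M[L0]=30
step 5: P1: store L1 := 39  ⟶  IMI  (L1)  txn=BusRdX  M[L1]=60
step 6: P1: load  L5  ⟶  IEI  (L5)  txn=BusRd  M[L5]=50
step 7: P0: load  L2  ⟶  EII  (L2)  txn=∅  M[L2]=20
step 8: P0: store L0 := 24  ⟶  MII  (L0)  txn=BusRdX  M[L0]=30
step 9: P0: load  L4  ⟶  SIS  (L4)  txn=BusRd+Flush  M[L4]=39
step 10: P2: store L5 := 29  ⟶  IIM  (L5)  txn=BusRdX  M[L5]=50
step 11: P1: store L2 := 6  ⟶  IMI  (L2)  txn=BusRdX  M[L2]=20
step 12: P2: load  L5  ⟶  IIM  (L5)  txn=∅  M[L5]=50
step 13: P0: store L5 := 54  ⟶  MII  (L5)  txn=BusRdX+Flush  M[L5]=29
step 14: P0: store L5 := 20  ⟶  MII  (L5)  txn=∅  M[L5]=29
step 15: P1: store L0 := 58  ⟶  IMI  (L0)  txn=BusRdX+Flush  M[L0]=24
step 16: P0: load  L0  ⟶  SSI  (L0)  txn=BusRd+Flush  M[L0]=58
step 17: P0: store L2 := 43  ⟶  MII  (L2)  txn=BusRdX+Flush  M[L2]=6
step 18: P1: store L5 := 29  ⟶  IMI  (L5)  txn=BusRdX+Flush  M[L5]=20
step 19: P0: load  L5  ⟶  SSI  (L5)  txn=BusRd+Flush  M[L5]=29
step 20: P1: store L1 := 99  ⟶  IMI  (L1)  txn=∅  M[L1]=60
step 21: P2: store L4 := 15  ⟶  IIM  (L4)  txn=BusUpgr  M[L4]=39
step 22: P1: store L3 := 64  ⟶  IMI  (L3)  txn=BusRdX  M[L3]=20
step 23: P2: store L2 := 93  ⟶  IIM  (L2)  txn=BusRdX+Flush  M[L2]=43
step 24: P1: store L3 := 57  ⟶  IMI  (L3)  txn=∅  M[L3]=20
step 25: P0: store L5 := 98  ⟶  MII  (L5)  txn=BusUpgr  M[L5]=29
step 26: P0: load  L3  ⟶  SSI  (L3)  txn=BusRd+Flush  M[L3]=57
step 27: P0: load  L1  ⟶  SSI  (L1)  txn=BusRd+Flush  M[L1]=99
step 28: P1: load  L0  ⟶  SSI  (L0)  txn=∅  M[L0]=58
step 29: P1: load  L1  ⟶  SSI  (L1)  txn=∅  M[L1]=99
step 30: P1: store L3 := 23  ⟶  IMI  (L3)  txn=BusUpgr  M[L3]=57

bus = BusRdX,Flush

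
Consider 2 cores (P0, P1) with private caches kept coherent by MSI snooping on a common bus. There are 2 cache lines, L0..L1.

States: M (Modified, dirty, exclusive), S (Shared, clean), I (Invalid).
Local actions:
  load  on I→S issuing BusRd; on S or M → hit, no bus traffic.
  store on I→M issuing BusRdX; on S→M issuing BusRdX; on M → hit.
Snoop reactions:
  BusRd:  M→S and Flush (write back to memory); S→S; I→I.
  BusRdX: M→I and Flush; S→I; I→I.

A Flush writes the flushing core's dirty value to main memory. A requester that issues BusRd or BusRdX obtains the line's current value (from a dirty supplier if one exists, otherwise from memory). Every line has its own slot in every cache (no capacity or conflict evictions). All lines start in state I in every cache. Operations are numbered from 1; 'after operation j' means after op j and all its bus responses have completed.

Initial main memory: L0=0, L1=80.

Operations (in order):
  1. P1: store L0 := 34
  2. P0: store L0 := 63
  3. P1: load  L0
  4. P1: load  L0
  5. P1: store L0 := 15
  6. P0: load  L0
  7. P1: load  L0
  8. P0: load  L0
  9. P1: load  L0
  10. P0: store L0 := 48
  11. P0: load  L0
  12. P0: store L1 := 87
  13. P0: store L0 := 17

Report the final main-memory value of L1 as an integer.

memory[L1] = 80

[1] P1: store L0 := 34 | P0:I, P1:M(34) | bus: BusRdX
[2] P0: store L0 := 63 | P0:M(63), P1:I | bus: BusRdX,Flush
[3] P1: load  L0 | P0:S(63), P1:S(63) | bus: BusRd,Flush
[4] P1: load  L0 | P0:S(63), P1:S(63) | bus: none
[5] P1: store L0 := 15 | P0:I, P1:M(15) | bus: BusRdX
[6] P0: load  L0 | P0:S(15), P1:S(15) | bus: BusRd,Flush
[7] P1: load  L0 | P0:S(15), P1:S(15) | bus: none
[8] P0: load  L0 | P0:S(15), P1:S(15) | bus: none
[9] P1: load  L0 | P0:S(15), P1:S(15) | bus: none
[10] P0: store L0 := 48 | P0:M(48), P1:I | bus: BusRdX
[11] P0: load  L0 | P0:M(48), P1:I | bus: none
[12] P0: store L1 := 87 | P0:M(87), P1:I | bus: BusRdX
[13] P0: store L0 := 17 | P0:M(17), P1:I | bus: none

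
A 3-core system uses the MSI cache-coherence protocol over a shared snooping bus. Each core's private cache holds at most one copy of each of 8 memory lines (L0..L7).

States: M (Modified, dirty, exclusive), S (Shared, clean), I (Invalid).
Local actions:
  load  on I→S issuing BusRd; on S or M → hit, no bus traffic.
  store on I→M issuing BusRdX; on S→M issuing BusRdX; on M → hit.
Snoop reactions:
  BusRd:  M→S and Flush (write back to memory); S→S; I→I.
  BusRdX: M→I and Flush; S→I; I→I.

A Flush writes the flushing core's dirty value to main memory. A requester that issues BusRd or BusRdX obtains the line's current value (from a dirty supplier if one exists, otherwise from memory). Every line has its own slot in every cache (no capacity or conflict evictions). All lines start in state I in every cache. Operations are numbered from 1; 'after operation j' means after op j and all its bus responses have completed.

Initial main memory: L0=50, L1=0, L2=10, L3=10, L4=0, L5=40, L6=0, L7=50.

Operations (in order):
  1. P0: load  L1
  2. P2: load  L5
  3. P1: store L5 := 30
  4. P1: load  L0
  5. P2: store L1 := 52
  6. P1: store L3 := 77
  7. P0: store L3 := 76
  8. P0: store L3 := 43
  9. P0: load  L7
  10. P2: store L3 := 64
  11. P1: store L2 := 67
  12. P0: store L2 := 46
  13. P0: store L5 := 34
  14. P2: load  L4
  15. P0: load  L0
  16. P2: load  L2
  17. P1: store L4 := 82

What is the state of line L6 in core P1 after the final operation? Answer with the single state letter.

state = I

  op1 P0: load  L1 → S/I/I on L1; bus BusRd; mem=0
  op2 P2: load  L5 → I/I/S on L5; bus BusRd; mem=40
  op3 P1: store L5 := 30 → I/M/I on L5; bus BusRdX; mem=40
  op4 P1: load  L0 → I/S/I on L0; bus BusRd; mem=50
  op5 P2: store L1 := 52 → I/I/M on L1; bus BusRdX; mem=0
  op6 P1: store L3 := 77 → I/M/I on L3; bus BusRdX; mem=10
  op7 P0: store L3 := 76 → M/I/I on L3; bus BusRdX Flush; mem=77
  op8 P0: store L3 := 43 → M/I/I on L3; bus (none); mem=77
  op9 P0: load  L7 → S/I/I on L7; bus BusRd; mem=50
  op10 P2: store L3 := 64 → I/I/M on L3; bus BusRdX Flush; mem=43
  op11 P1: store L2 := 67 → I/M/I on L2; bus BusRdX; mem=10
  op12 P0: store L2 := 46 → M/I/I on L2; bus BusRdX Flush; mem=67
  op13 P0: store L5 := 34 → M/I/I on L5; bus BusRdX Flush; mem=30
  op14 P2: load  L4 → I/I/S on L4; bus BusRd; mem=0
  op15 P0: load  L0 → S/S/I on L0; bus BusRd; mem=50
  op16 P2: load  L2 → S/I/S on L2; bus BusRd Flush; mem=46
  op17 P1: store L4 := 82 → I/M/I on L4; bus BusRdX; mem=0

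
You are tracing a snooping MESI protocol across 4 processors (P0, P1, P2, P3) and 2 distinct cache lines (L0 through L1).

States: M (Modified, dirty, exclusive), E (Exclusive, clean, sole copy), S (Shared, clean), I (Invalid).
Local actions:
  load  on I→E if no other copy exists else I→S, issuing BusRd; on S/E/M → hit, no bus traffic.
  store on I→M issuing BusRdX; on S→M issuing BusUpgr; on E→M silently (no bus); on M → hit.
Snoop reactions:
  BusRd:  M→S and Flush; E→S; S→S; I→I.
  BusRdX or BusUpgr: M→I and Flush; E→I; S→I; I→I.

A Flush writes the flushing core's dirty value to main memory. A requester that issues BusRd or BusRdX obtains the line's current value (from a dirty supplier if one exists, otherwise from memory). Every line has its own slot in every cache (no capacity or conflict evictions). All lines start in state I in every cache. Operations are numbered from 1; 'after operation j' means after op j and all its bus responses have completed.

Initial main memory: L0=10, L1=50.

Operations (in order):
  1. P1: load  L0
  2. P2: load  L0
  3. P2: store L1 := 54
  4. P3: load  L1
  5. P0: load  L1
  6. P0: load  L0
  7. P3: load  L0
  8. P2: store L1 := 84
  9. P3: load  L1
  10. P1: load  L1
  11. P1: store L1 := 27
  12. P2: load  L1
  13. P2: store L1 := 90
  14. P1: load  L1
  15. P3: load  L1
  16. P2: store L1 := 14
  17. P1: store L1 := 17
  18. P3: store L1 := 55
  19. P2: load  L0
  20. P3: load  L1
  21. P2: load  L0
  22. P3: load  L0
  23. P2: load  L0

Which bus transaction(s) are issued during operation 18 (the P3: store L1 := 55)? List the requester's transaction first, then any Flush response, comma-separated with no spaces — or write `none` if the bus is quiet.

1. P1: load  L0  bus=[BusRd]  L0: P0=I P1=E P2=I P3=I  mem[L0]=10
2. P2: load  L0  bus=[BusRd]  L0: P0=I P1=S P2=S P3=I  mem[L0]=10
3. P2: store L1 := 54  bus=[BusRdX]  L1: P0=I P1=I P2=M P3=I  mem[L1]=50
4. P3: load  L1  bus=[BusRd,Flush]  L1: P0=I P1=I P2=S P3=S  mem[L1]=54
5. P0: load  L1  bus=[BusRd]  L1: P0=S P1=I P2=S P3=S  mem[L1]=54
6. P0: load  L0  bus=[BusRd]  L0: P0=S P1=S P2=S P3=I  mem[L0]=10
7. P3: load  L0  bus=[BusRd]  L0: P0=S P1=S P2=S P3=S  mem[L0]=10
8. P2: store L1 := 84  bus=[BusUpgr]  L1: P0=I P1=I P2=M P3=I  mem[L1]=54
9. P3: load  L1  bus=[BusRd,Flush]  L1: P0=I P1=I P2=S P3=S  mem[L1]=84
10. P1: load  L1  bus=[BusRd]  L1: P0=I P1=S P2=S P3=S  mem[L1]=84
11. P1: store L1 := 27  bus=[BusUpgr]  L1: P0=I P1=M P2=I P3=I  mem[L1]=84
12. P2: load  L1  bus=[BusRd,Flush]  L1: P0=I P1=S P2=S P3=I  mem[L1]=27
13. P2: store L1 := 90  bus=[BusUpgr]  L1: P0=I P1=I P2=M P3=I  mem[L1]=27
14. P1: load  L1  bus=[BusRd,Flush]  L1: P0=I P1=S P2=S P3=I  mem[L1]=90
15. P3: load  L1  bus=[BusRd]  L1: P0=I P1=S P2=S P3=S  mem[L1]=90
16. P2: store L1 := 14  bus=[BusUpgr]  L1: P0=I P1=I P2=M P3=I  mem[L1]=90
17. P1: store L1 := 17  bus=[BusRdX,Flush]  L1: P0=I P1=M P2=I P3=I  mem[L1]=14
18. P3: store L1 := 55  bus=[BusRdX,Flush]  L1: P0=I P1=I P2=I P3=M  mem[L1]=17
19. P2: load  L0  bus=[-]  L0: P0=S P1=S P2=S P3=S  mem[L0]=10
20. P3: load  L1  bus=[-]  L1: P0=I P1=I P2=I P3=M  mem[L1]=17
21. P2: load  L0  bus=[-]  L0: P0=S P1=S P2=S P3=S  mem[L0]=10
22. P3: load  L0  bus=[-]  L0: P0=S P1=S P2=S P3=S  mem[L0]=10
23. P2: load  L0  bus=[-]  L0: P0=S P1=S P2=S P3=S  mem[L0]=10

bus = BusRdX,Flush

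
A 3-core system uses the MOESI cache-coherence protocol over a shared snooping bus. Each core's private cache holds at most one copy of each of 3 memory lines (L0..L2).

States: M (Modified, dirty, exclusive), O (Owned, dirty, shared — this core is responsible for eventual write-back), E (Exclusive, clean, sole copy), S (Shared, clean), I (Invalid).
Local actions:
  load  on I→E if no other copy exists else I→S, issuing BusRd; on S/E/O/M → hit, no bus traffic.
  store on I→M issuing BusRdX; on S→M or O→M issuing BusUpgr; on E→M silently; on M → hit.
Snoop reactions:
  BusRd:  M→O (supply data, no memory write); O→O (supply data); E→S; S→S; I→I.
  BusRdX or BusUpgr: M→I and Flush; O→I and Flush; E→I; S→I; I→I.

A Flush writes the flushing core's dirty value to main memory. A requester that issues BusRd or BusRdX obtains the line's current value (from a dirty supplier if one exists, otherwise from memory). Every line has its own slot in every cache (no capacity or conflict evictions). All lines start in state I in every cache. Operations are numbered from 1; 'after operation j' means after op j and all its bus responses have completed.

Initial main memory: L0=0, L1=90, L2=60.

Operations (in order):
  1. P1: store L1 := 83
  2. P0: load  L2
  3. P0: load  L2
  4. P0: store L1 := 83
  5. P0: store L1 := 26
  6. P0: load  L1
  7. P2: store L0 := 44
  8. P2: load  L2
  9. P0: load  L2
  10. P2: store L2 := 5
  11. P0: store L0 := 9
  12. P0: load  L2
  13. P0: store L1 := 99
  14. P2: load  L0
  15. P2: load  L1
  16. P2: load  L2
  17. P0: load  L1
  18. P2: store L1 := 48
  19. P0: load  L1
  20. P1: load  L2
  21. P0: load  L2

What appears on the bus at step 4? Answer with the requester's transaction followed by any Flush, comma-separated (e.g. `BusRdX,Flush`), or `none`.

1. P1: store L1 := 83  bus=[BusRdX]  L1: P0=I P1=M P2=I  mem[L1]=90
2. P0: load  L2  bus=[BusRd]  L2: P0=E P1=I P2=I  mem[L2]=60
3. P0: load  L2  bus=[-]  L2: P0=E P1=I P2=I  mem[L2]=60
4. P0: store L1 := 83  bus=[BusRdX,Flush]  L1: P0=M P1=I P2=I  mem[L1]=83
5. P0: store L1 := 26  bus=[-]  L1: P0=M P1=I P2=I  mem[L1]=83
6. P0: load  L1  bus=[-]  L1: P0=M P1=I P2=I  mem[L1]=83
7. P2: store L0 := 44  bus=[BusRdX]  L0: P0=I P1=I P2=M  mem[L0]=0
8. P2: load  L2  bus=[BusRd]  L2: P0=S P1=I P2=S  mem[L2]=60
9. P0: load  L2  bus=[-]  L2: P0=S P1=I P2=S  mem[L2]=60
10. P2: store L2 := 5  bus=[BusUpgr]  L2: P0=I P1=I P2=M  mem[L2]=60
11. P0: store L0 := 9  bus=[BusRdX,Flush]  L0: P0=M P1=I P2=I  mem[L0]=44
12. P0: load  L2  bus=[BusRd]  L2: P0=S P1=I P2=O  mem[L2]=60
13. P0: store L1 := 99  bus=[-]  L1: P0=M P1=I P2=I  mem[L1]=83
14. P2: load  L0  bus=[BusRd]  L0: P0=O P1=I P2=S  mem[L0]=44
15. P2: load  L1  bus=[BusRd]  L1: P0=O P1=I P2=S  mem[L1]=83
16. P2: load  L2  bus=[-]  L2: P0=S P1=I P2=O  mem[L2]=60
17. P0: load  L1  bus=[-]  L1: P0=O P1=I P2=S  mem[L1]=83
18. P2: store L1 := 48  bus=[BusUpgr,Flush]  L1: P0=I P1=I P2=M  mem[L1]=99
19. P0: load  L1  bus=[BusRd]  L1: P0=S P1=I P2=O  mem[L1]=99
20. P1: load  L2  bus=[BusRd]  L2: P0=S P1=S P2=O  mem[L2]=60
21. P0: load  L2  bus=[-]  L2: P0=S P1=S P2=O  mem[L2]=60

bus = BusRdX,Flush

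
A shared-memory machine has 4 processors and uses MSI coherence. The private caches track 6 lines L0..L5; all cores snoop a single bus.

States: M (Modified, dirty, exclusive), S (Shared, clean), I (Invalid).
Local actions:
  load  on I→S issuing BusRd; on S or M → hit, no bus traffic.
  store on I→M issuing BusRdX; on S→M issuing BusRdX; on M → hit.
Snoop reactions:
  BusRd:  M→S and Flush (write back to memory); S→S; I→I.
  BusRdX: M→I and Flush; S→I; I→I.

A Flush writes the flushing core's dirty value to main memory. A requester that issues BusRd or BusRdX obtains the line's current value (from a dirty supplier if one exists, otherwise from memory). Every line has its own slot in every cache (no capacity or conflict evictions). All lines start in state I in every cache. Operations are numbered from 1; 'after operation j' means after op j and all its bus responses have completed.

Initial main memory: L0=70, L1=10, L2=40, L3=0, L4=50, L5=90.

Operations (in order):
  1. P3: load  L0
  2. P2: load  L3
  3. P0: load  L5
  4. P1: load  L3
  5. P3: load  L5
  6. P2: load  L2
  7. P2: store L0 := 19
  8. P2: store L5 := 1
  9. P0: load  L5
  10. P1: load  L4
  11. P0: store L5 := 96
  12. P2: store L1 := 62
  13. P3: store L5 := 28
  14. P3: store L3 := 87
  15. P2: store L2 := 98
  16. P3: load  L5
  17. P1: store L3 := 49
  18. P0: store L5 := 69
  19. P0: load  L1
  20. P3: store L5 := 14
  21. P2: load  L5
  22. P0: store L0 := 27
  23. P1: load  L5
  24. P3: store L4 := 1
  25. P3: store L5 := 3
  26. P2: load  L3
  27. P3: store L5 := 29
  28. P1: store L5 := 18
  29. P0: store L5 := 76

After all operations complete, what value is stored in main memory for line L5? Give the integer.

1. P3: load  L0  bus=[BusRd]  L0: P0=I P1=I P2=I P3=S  mem[L0]=70
2. P2: load  L3  bus=[BusRd]  L3: P0=I P1=I P2=S P3=I  mem[L3]=0
3. P0: load  L5  bus=[BusRd]  L5: P0=S P1=I P2=I P3=I  mem[L5]=90
4. P1: load  L3  bus=[BusRd]  L3: P0=I P1=S P2=S P3=I  mem[L3]=0
5. P3: load  L5  bus=[BusRd]  L5: P0=S P1=I P2=I P3=S  mem[L5]=90
6. P2: load  L2  bus=[BusRd]  L2: P0=I P1=I P2=S P3=I  mem[L2]=40
7. P2: store L0 := 19  bus=[BusRdX]  L0: P0=I P1=I P2=M P3=I  mem[L0]=70
8. P2: store L5 := 1  bus=[BusRdX]  L5: P0=I P1=I P2=M P3=I  mem[L5]=90
9. P0: load  L5  bus=[BusRd,Flush]  L5: P0=S P1=I P2=S P3=I  mem[L5]=1
10. P1: load  L4  bus=[BusRd]  L4: P0=I P1=S P2=I P3=I  mem[L4]=50
11. P0: store L5 := 96  bus=[BusRdX]  L5: P0=M P1=I P2=I P3=I  mem[L5]=1
12. P2: store L1 := 62  bus=[BusRdX]  L1: P0=I P1=I P2=M P3=I  mem[L1]=10
13. P3: store L5 := 28  bus=[BusRdX,Flush]  L5: P0=I P1=I P2=I P3=M  mem[L5]=96
14. P3: store L3 := 87  bus=[BusRdX]  L3: P0=I P1=I P2=I P3=M  mem[L3]=0
15. P2: store L2 := 98  bus=[BusRdX]  L2: P0=I P1=I P2=M P3=I  mem[L2]=40
16. P3: load  L5  bus=[-]  L5: P0=I P1=I P2=I P3=M  mem[L5]=96
17. P1: store L3 := 49  bus=[BusRdX,Flush]  L3: P0=I P1=M P2=I P3=I  mem[L3]=87
18. P0: store L5 := 69  bus=[BusRdX,Flush]  L5: P0=M P1=I P2=I P3=I  mem[L5]=28
19. P0: load  L1  bus=[BusRd,Flush]  L1: P0=S P1=I P2=S P3=I  mem[L1]=62
20. P3: store L5 := 14  bus=[BusRdX,Flush]  L5: P0=I P1=I P2=I P3=M  mem[L5]=69
21. P2: load  L5  bus=[BusRd,Flush]  L5: P0=I P1=I P2=S P3=S  mem[L5]=14
22. P0: store L0 := 27  bus=[BusRdX,Flush]  L0: P0=M P1=I P2=I P3=I  mem[L0]=19
23. P1: load  L5  bus=[BusRd]  L5: P0=I P1=S P2=S P3=S  mem[L5]=14
24. P3: store L4 := 1  bus=[BusRdX]  L4: P0=I P1=I P2=I P3=M  mem[L4]=50
25. P3: store L5 := 3  bus=[BusRdX]  L5: P0=I P1=I P2=I P3=M  mem[L5]=14
26. P2: load  L3  bus=[BusRd,Flush]  L3: P0=I P1=S P2=S P3=I  mem[L3]=49
27. P3: store L5 := 29  bus=[-]  L5: P0=I P1=I P2=I P3=M  mem[L5]=14
28. P1: store L5 := 18  bus=[BusRdX,Flush]  L5: P0=I P1=M P2=I P3=I  mem[L5]=29
29. P0: store L5 := 76  bus=[BusRdX,Flush]  L5: P0=M P1=I P2=I P3=I  mem[L5]=18

memory[L5] = 18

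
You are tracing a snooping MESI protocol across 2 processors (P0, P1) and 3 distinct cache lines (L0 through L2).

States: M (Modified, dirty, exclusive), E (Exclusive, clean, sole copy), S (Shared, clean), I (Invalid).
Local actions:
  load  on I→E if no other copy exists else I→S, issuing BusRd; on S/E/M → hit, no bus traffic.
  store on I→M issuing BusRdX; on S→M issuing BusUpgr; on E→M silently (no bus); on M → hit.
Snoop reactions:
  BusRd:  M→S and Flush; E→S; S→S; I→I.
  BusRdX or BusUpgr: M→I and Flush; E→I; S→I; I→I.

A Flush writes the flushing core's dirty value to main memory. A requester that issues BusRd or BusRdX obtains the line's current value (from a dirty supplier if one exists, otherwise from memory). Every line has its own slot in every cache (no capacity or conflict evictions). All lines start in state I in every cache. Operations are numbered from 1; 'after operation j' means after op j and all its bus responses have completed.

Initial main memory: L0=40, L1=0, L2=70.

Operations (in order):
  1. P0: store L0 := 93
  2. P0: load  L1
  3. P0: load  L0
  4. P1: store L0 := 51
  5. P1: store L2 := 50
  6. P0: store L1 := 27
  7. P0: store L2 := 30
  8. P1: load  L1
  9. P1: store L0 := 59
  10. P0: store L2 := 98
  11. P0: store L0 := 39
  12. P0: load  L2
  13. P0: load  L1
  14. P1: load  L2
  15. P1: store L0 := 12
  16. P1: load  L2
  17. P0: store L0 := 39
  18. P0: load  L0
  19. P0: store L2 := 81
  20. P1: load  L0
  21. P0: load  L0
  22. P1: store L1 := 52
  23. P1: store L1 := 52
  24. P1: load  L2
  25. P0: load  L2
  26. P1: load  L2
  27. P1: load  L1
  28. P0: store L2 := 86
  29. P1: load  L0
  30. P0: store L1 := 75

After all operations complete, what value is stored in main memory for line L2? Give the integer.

memory[L2] = 81

1. P0: store L0 := 93  bus=[BusRdX]  L0: P0=M P1=I  mem[L0]=40
2. P0: load  L1  bus=[BusRd]  L1: P0=E P1=I  mem[L1]=0
3. P0: load  L0  bus=[-]  L0: P0=M P1=I  mem[L0]=40
4. P1: store L0 := 51  bus=[BusRdX,Flush]  L0: P0=I P1=M  mem[L0]=93
5. P1: store L2 := 50  bus=[BusRdX]  L2: P0=I P1=M  mem[L2]=70
6. P0: store L1 := 27  bus=[-]  L1: P0=M P1=I  mem[L1]=0
7. P0: store L2 := 30  bus=[BusRdX,Flush]  L2: P0=M P1=I  mem[L2]=50
8. P1: load  L1  bus=[BusRd,Flush]  L1: P0=S P1=S  mem[L1]=27
9. P1: store L0 := 59  bus=[-]  L0: P0=I P1=M  mem[L0]=93
10. P0: store L2 := 98  bus=[-]  L2: P0=M P1=I  mem[L2]=50
11. P0: store L0 := 39  bus=[BusRdX,Flush]  L0: P0=M P1=I  mem[L0]=59
12. P0: load  L2  bus=[-]  L2: P0=M P1=I  mem[L2]=50
13. P0: load  L1  bus=[-]  L1: P0=S P1=S  mem[L1]=27
14. P1: load  L2  bus=[BusRd,Flush]  L2: P0=S P1=S  mem[L2]=98
15. P1: store L0 := 12  bus=[BusRdX,Flush]  L0: P0=I P1=M  mem[L0]=39
16. P1: load  L2  bus=[-]  L2: P0=S P1=S  mem[L2]=98
17. P0: store L0 := 39  bus=[BusRdX,Flush]  L0: P0=M P1=I  mem[L0]=12
18. P0: load  L0  bus=[-]  L0: P0=M P1=I  mem[L0]=12
19. P0: store L2 := 81  bus=[BusUpgr]  L2: P0=M P1=I  mem[L2]=98
20. P1: load  L0  bus=[BusRd,Flush]  L0: P0=S P1=S  mem[L0]=39
21. P0: load  L0  bus=[-]  L0: P0=S P1=S  mem[L0]=39
22. P1: store L1 := 52  bus=[BusUpgr]  L1: P0=I P1=M  mem[L1]=27
23. P1: store L1 := 52  bus=[-]  L1: P0=I P1=M  mem[L1]=27
24. P1: load  L2  bus=[BusRd,Flush]  L2: P0=S P1=S  mem[L2]=81
25. P0: load  L2  bus=[-]  L2: P0=S P1=S  mem[L2]=81
26. P1: load  L2  bus=[-]  L2: P0=S P1=S  mem[L2]=81
27. P1: load  L1  bus=[-]  L1: P0=I P1=M  mem[L1]=27
28. P0: store L2 := 86  bus=[BusUpgr]  L2: P0=M P1=I  mem[L2]=81
29. P1: load  L0  bus=[-]  L0: P0=S P1=S  mem[L0]=39
30. P0: store L1 := 75  bus=[BusRdX,Flush]  L1: P0=M P1=I  mem[L1]=52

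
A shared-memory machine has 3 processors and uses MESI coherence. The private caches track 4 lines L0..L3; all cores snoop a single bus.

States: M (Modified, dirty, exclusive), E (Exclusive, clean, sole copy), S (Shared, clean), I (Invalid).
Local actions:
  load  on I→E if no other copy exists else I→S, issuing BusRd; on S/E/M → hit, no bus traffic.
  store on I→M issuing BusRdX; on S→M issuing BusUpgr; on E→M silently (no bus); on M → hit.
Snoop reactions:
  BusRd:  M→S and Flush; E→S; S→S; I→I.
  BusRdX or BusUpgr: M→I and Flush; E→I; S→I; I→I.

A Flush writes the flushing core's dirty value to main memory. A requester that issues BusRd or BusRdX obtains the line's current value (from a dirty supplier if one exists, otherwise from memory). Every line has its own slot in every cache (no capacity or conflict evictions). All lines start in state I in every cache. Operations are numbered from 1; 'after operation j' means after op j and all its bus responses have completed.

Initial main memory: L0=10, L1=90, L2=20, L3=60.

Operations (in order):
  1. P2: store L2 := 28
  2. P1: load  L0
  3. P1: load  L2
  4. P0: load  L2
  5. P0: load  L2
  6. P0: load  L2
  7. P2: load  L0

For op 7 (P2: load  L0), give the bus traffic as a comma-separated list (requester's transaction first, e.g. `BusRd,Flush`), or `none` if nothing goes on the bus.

bus = BusRd

1. P2: store L2 := 28  bus=[BusRdX]  L2: P0=I P1=I P2=M  mem[L2]=20
2. P1: load  L0  bus=[BusRd]  L0: P0=I P1=E P2=I  mem[L0]=10
3. P1: load  L2  bus=[BusRd,Flush]  L2: P0=I P1=S P2=S  mem[L2]=28
4. P0: load  L2  bus=[BusRd]  L2: P0=S P1=S P2=S  mem[L2]=28
5. P0: load  L2  bus=[-]  L2: P0=S P1=S P2=S  mem[L2]=28
6. P0: load  L2  bus=[-]  L2: P0=S P1=S P2=S  mem[L2]=28
7. P2: load  L0  bus=[BusRd]  L0: P0=I P1=S P2=S  mem[L0]=10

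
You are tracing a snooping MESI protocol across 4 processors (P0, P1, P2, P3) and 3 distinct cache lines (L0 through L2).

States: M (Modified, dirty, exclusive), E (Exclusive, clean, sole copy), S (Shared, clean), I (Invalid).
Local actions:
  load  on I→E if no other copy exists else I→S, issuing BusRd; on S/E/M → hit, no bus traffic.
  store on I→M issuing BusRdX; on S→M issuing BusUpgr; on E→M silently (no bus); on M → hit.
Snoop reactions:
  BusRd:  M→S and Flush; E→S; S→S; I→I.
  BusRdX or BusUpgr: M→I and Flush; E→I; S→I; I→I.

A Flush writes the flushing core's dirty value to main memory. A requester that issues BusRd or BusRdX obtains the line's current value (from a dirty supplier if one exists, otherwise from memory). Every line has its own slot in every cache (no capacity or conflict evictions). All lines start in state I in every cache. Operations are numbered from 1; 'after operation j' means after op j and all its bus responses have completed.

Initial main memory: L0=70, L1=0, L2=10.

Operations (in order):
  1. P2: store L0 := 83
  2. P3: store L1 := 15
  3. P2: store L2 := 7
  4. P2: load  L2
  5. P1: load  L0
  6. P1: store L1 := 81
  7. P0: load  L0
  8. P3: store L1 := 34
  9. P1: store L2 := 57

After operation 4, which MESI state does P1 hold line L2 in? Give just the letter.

[1] P2: store L0 := 83 | P0:I, P1:I, P2:M(83), P3:I | bus: BusRdX
[2] P3: store L1 := 15 | P0:I, P1:I, P2:I, P3:M(15) | bus: BusRdX
[3] P2: store L2 := 7 | P0:I, P1:I, P2:M(7), P3:I | bus: BusRdX
[4] P2: load  L2 | P0:I, P1:I, P2:M(7), P3:I | bus: none
[5] P1: load  L0 | P0:I, P1:S(83), P2:S(83), P3:I | bus: BusRd,Flush
[6] P1: store L1 := 81 | P0:I, P1:M(81), P2:I, P3:I | bus: BusRdX,Flush
[7] P0: load  L0 | P0:S(83), P1:S(83), P2:S(83), P3:I | bus: BusRd
[8] P3: store L1 := 34 | P0:I, P1:I, P2:I, P3:M(34) | bus: BusRdX,Flush
[9] P1: store L2 := 57 | P0:I, P1:M(57), P2:I, P3:I | bus: BusRdX,Flush

state = I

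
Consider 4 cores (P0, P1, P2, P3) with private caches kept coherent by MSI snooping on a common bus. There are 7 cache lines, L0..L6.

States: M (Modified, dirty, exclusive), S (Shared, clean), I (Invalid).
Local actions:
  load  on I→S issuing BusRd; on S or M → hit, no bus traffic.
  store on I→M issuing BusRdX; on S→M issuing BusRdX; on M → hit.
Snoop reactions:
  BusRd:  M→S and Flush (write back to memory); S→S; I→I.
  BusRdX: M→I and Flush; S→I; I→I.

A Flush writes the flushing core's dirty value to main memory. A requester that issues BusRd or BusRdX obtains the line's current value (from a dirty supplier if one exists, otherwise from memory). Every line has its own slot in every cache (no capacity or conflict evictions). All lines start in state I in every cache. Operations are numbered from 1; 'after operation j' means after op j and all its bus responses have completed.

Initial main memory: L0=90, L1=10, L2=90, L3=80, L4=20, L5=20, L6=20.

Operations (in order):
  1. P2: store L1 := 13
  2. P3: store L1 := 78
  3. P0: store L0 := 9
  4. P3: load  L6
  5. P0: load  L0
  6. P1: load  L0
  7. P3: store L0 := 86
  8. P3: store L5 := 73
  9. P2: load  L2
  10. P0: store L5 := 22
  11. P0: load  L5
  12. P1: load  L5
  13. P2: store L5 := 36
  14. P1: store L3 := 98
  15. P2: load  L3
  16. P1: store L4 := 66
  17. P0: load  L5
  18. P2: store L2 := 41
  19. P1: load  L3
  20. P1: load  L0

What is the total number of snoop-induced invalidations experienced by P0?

invalidations = 2

  op1 P2: store L1 := 13 → I/I/M/I on L1; bus BusRdX; mem=10
  op2 P3: store L1 := 78 → I/I/I/M on L1; bus BusRdX Flush; mem=13
  op3 P0: store L0 := 9 → M/I/I/I on L0; bus BusRdX; mem=90
  op4 P3: load  L6 → I/I/I/S on L6; bus BusRd; mem=20
  op5 P0: load  L0 → M/I/I/I on L0; bus (none); mem=90
  op6 P1: load  L0 → S/S/I/I on L0; bus BusRd Flush; mem=9
  op7 P3: store L0 := 86 → I/I/I/M on L0; bus BusRdX; mem=9
  op8 P3: store L5 := 73 → I/I/I/M on L5; bus BusRdX; mem=20
  op9 P2: load  L2 → I/I/S/I on L2; bus BusRd; mem=90
  op10 P0: store L5 := 22 → M/I/I/I on L5; bus BusRdX Flush; mem=73
  op11 P0: load  L5 → M/I/I/I on L5; bus (none); mem=73
  op12 P1: load  L5 → S/S/I/I on L5; bus BusRd Flush; mem=22
  op13 P2: store L5 := 36 → I/I/M/I on L5; bus BusRdX; mem=22
  op14 P1: store L3 := 98 → I/M/I/I on L3; bus BusRdX; mem=80
  op15 P2: load  L3 → I/S/S/I on L3; bus BusRd Flush; mem=98
  op16 P1: store L4 := 66 → I/M/I/I on L4; bus BusRdX; mem=20
  op17 P0: load  L5 → S/I/S/I on L5; bus BusRd Flush; mem=36
  op18 P2: store L2 := 41 → I/I/M/I on L2; bus BusRdX; mem=90
  op19 P1: load  L3 → I/S/S/I on L3; bus (none); mem=98
  op20 P1: load  L0 → I/S/I/S on L0; bus BusRd Flush; mem=86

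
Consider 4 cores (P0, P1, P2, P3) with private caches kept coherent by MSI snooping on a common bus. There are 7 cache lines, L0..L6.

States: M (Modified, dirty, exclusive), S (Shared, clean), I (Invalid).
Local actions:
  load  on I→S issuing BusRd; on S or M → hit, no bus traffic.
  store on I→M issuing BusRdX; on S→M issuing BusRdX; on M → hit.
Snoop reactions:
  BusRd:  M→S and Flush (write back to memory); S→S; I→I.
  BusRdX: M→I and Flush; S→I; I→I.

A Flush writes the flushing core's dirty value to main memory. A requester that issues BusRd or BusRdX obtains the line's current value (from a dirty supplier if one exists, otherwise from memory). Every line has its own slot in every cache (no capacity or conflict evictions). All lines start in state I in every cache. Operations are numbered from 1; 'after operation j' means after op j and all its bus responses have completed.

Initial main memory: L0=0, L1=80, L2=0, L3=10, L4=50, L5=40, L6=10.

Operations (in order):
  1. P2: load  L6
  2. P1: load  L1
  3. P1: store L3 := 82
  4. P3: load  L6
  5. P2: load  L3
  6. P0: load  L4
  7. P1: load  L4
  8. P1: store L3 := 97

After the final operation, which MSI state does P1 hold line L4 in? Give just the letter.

[1] P2: load  L6 | P0:I, P1:I, P2:S(10), P3:I | bus: BusRd
[2] P1: load  L1 | P0:I, P1:S(80), P2:I, P3:I | bus: BusRd
[3] P1: store L3 := 82 | P0:I, P1:M(82), P2:I, P3:I | bus: BusRdX
[4] P3: load  L6 | P0:I, P1:I, P2:S(10), P3:S(10) | bus: BusRd
[5] P2: load  L3 | P0:I, P1:S(82), P2:S(82), P3:I | bus: BusRd,Flush
[6] P0: load  L4 | P0:S(50), P1:I, P2:I, P3:I | bus: BusRd
[7] P1: load  L4 | P0:S(50), P1:S(50), P2:I, P3:I | bus: BusRd
[8] P1: store L3 := 97 | P0:I, P1:M(97), P2:I, P3:I | bus: BusRdX

state = S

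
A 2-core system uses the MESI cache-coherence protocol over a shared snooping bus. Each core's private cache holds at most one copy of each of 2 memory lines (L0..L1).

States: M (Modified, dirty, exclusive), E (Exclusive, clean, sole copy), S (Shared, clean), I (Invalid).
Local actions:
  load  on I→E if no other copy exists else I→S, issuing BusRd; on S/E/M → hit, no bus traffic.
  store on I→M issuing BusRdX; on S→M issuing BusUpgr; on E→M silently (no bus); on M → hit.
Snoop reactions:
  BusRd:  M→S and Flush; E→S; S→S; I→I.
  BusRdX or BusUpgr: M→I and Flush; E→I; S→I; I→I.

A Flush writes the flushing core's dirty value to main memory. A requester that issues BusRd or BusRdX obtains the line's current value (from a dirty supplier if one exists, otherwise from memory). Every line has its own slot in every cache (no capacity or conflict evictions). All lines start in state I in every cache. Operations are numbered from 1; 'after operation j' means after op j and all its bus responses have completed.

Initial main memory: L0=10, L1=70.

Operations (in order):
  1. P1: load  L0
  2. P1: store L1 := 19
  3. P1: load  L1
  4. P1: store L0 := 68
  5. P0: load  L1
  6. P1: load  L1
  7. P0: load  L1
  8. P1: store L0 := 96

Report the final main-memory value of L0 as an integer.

  op1 P1: load  L0 → I/E on L0; bus BusRd; mem=10
  op2 P1: store L1 := 19 → I/M on L1; bus BusRdX; mem=70
  op3 P1: load  L1 → I/M on L1; bus (none); mem=70
  op4 P1: store L0 := 68 → I/M on L0; bus (none); mem=10
  op5 P0: load  L1 → S/S on L1; bus BusRd Flush; mem=19
  op6 P1: load  L1 → S/S on L1; bus (none); mem=19
  op7 P0: load  L1 → S/S on L1; bus (none); mem=19
  op8 P1: store L0 := 96 → I/M on L0; bus (none); mem=10

memory[L0] = 10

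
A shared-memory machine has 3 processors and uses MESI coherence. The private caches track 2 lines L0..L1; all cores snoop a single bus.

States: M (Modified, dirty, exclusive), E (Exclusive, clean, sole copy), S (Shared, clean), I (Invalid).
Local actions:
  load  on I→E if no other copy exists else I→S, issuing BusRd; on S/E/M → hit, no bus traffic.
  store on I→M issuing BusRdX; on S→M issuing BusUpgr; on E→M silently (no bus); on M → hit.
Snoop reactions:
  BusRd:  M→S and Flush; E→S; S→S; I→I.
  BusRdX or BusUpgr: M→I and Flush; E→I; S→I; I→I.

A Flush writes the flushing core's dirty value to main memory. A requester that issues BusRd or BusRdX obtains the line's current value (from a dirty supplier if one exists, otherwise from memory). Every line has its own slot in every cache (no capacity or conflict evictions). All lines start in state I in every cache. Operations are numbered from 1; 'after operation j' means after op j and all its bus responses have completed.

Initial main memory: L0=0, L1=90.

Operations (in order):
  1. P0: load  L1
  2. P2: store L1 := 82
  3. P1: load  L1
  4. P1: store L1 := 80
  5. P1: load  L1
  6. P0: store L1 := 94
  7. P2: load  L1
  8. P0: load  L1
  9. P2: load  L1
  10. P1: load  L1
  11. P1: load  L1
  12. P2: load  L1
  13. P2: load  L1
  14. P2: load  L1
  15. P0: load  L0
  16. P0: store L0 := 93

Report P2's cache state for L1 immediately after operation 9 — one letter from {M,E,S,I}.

[1] P0: load  L1 | P0:E(90), P1:I, P2:I | bus: BusRd
[2] P2: store L1 := 82 | P0:I, P1:I, P2:M(82) | bus: BusRdX
[3] P1: load  L1 | P0:I, P1:S(82), P2:S(82) | bus: BusRd,Flush
[4] P1: store L1 := 80 | P0:I, P1:M(80), P2:I | bus: BusUpgr
[5] P1: load  L1 | P0:I, P1:M(80), P2:I | bus: none
[6] P0: store L1 := 94 | P0:M(94), P1:I, P2:I | bus: BusRdX,Flush
[7] P2: load  L1 | P0:S(94), P1:I, P2:S(94) | bus: BusRd,Flush
[8] P0: load  L1 | P0:S(94), P1:I, P2:S(94) | bus: none
[9] P2: load  L1 | P0:S(94), P1:I, P2:S(94) | bus: none
[10] P1: load  L1 | P0:S(94), P1:S(94), P2:S(94) | bus: BusRd
[11] P1: load  L1 | P0:S(94), P1:S(94), P2:S(94) | bus: none
[12] P2: load  L1 | P0:S(94), P1:S(94), P2:S(94) | bus: none
[13] P2: load  L1 | P0:S(94), P1:S(94), P2:S(94) | bus: none
[14] P2: load  L1 | P0:S(94), P1:S(94), P2:S(94) | bus: none
[15] P0: load  L0 | P0:E(0), P1:I, P2:I | bus: BusRd
[16] P0: store L0 := 93 | P0:M(93), P1:I, P2:I | bus: none

state = S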